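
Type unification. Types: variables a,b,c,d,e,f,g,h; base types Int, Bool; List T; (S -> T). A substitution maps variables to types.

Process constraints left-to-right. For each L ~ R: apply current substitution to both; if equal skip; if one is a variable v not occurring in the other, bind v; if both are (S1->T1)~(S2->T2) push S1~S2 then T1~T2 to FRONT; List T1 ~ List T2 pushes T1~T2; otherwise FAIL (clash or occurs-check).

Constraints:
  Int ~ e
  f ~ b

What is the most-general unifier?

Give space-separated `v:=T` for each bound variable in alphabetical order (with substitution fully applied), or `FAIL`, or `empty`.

step 1: unify Int ~ e  [subst: {-} | 1 pending]
  bind e := Int
step 2: unify f ~ b  [subst: {e:=Int} | 0 pending]
  bind f := b

Answer: e:=Int f:=b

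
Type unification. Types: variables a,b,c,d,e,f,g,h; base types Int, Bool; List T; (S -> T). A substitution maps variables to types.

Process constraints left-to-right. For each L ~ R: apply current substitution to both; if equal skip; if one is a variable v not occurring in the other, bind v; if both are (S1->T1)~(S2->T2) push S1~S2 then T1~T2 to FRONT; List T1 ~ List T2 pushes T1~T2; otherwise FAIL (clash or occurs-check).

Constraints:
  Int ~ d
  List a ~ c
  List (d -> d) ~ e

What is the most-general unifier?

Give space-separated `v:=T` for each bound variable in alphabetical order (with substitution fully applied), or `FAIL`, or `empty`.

Answer: c:=List a d:=Int e:=List (Int -> Int)

Derivation:
step 1: unify Int ~ d  [subst: {-} | 2 pending]
  bind d := Int
step 2: unify List a ~ c  [subst: {d:=Int} | 1 pending]
  bind c := List a
step 3: unify List (Int -> Int) ~ e  [subst: {d:=Int, c:=List a} | 0 pending]
  bind e := List (Int -> Int)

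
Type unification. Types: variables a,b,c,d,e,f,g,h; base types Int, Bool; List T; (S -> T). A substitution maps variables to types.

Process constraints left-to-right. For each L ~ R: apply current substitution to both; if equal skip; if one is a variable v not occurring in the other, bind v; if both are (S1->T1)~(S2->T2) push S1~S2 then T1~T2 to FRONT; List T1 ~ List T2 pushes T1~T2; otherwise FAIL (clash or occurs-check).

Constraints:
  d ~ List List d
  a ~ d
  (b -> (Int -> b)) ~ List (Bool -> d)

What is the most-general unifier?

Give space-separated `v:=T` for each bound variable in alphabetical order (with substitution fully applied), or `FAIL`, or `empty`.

Answer: FAIL

Derivation:
step 1: unify d ~ List List d  [subst: {-} | 2 pending]
  occurs-check fail: d in List List d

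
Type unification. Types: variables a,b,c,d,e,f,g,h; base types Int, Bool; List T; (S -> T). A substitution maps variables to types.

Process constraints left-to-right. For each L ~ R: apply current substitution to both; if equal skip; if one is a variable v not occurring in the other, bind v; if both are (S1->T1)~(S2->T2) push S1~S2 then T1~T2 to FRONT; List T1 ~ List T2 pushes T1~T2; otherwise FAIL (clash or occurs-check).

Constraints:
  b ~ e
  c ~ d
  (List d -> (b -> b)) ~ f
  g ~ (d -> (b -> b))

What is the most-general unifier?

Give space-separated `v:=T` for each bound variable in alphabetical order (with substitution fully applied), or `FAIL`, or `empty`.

step 1: unify b ~ e  [subst: {-} | 3 pending]
  bind b := e
step 2: unify c ~ d  [subst: {b:=e} | 2 pending]
  bind c := d
step 3: unify (List d -> (e -> e)) ~ f  [subst: {b:=e, c:=d} | 1 pending]
  bind f := (List d -> (e -> e))
step 4: unify g ~ (d -> (e -> e))  [subst: {b:=e, c:=d, f:=(List d -> (e -> e))} | 0 pending]
  bind g := (d -> (e -> e))

Answer: b:=e c:=d f:=(List d -> (e -> e)) g:=(d -> (e -> e))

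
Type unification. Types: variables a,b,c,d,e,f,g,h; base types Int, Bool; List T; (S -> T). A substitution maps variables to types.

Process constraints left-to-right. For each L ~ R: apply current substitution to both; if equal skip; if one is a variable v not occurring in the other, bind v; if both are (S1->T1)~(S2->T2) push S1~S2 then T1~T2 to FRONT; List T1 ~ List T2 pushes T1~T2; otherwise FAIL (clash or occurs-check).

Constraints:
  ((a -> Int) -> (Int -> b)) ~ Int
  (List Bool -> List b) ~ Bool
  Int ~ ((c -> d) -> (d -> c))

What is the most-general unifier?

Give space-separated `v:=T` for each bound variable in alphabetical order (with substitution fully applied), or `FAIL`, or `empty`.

Answer: FAIL

Derivation:
step 1: unify ((a -> Int) -> (Int -> b)) ~ Int  [subst: {-} | 2 pending]
  clash: ((a -> Int) -> (Int -> b)) vs Int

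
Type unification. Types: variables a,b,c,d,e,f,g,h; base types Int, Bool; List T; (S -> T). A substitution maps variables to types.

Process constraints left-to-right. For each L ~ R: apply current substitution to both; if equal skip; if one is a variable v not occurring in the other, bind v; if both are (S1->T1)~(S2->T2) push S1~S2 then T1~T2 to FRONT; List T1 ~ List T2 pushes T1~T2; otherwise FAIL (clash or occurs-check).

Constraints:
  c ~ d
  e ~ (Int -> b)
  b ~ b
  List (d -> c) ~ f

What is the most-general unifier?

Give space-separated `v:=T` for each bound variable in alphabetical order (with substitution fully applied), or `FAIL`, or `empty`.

step 1: unify c ~ d  [subst: {-} | 3 pending]
  bind c := d
step 2: unify e ~ (Int -> b)  [subst: {c:=d} | 2 pending]
  bind e := (Int -> b)
step 3: unify b ~ b  [subst: {c:=d, e:=(Int -> b)} | 1 pending]
  -> identical, skip
step 4: unify List (d -> d) ~ f  [subst: {c:=d, e:=(Int -> b)} | 0 pending]
  bind f := List (d -> d)

Answer: c:=d e:=(Int -> b) f:=List (d -> d)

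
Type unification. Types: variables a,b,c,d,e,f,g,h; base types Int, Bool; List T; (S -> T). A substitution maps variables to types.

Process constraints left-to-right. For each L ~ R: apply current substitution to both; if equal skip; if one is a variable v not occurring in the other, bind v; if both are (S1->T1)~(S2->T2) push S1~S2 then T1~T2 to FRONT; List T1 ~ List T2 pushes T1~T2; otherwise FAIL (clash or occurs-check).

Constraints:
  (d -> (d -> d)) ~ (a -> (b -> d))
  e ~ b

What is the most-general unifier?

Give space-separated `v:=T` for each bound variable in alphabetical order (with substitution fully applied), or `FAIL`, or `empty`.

Answer: a:=b d:=b e:=b

Derivation:
step 1: unify (d -> (d -> d)) ~ (a -> (b -> d))  [subst: {-} | 1 pending]
  -> decompose arrow: push d~a, (d -> d)~(b -> d)
step 2: unify d ~ a  [subst: {-} | 2 pending]
  bind d := a
step 3: unify (a -> a) ~ (b -> a)  [subst: {d:=a} | 1 pending]
  -> decompose arrow: push a~b, a~a
step 4: unify a ~ b  [subst: {d:=a} | 2 pending]
  bind a := b
step 5: unify b ~ b  [subst: {d:=a, a:=b} | 1 pending]
  -> identical, skip
step 6: unify e ~ b  [subst: {d:=a, a:=b} | 0 pending]
  bind e := b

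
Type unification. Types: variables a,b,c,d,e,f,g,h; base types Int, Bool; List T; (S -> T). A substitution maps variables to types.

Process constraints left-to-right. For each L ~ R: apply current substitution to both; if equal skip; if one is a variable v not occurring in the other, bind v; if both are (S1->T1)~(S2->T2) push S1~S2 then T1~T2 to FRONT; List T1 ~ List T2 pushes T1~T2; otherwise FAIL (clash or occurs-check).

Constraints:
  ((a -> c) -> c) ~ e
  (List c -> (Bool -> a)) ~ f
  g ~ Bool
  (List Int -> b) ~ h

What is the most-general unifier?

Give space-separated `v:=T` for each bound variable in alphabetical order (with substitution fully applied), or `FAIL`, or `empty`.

Answer: e:=((a -> c) -> c) f:=(List c -> (Bool -> a)) g:=Bool h:=(List Int -> b)

Derivation:
step 1: unify ((a -> c) -> c) ~ e  [subst: {-} | 3 pending]
  bind e := ((a -> c) -> c)
step 2: unify (List c -> (Bool -> a)) ~ f  [subst: {e:=((a -> c) -> c)} | 2 pending]
  bind f := (List c -> (Bool -> a))
step 3: unify g ~ Bool  [subst: {e:=((a -> c) -> c), f:=(List c -> (Bool -> a))} | 1 pending]
  bind g := Bool
step 4: unify (List Int -> b) ~ h  [subst: {e:=((a -> c) -> c), f:=(List c -> (Bool -> a)), g:=Bool} | 0 pending]
  bind h := (List Int -> b)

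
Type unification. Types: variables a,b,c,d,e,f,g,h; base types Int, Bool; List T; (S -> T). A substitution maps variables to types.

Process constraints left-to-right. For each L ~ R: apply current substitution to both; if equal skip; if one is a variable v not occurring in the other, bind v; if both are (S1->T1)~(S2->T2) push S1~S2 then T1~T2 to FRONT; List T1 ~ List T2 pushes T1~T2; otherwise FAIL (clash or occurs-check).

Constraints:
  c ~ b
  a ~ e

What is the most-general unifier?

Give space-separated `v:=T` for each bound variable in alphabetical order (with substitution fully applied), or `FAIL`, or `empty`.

Answer: a:=e c:=b

Derivation:
step 1: unify c ~ b  [subst: {-} | 1 pending]
  bind c := b
step 2: unify a ~ e  [subst: {c:=b} | 0 pending]
  bind a := e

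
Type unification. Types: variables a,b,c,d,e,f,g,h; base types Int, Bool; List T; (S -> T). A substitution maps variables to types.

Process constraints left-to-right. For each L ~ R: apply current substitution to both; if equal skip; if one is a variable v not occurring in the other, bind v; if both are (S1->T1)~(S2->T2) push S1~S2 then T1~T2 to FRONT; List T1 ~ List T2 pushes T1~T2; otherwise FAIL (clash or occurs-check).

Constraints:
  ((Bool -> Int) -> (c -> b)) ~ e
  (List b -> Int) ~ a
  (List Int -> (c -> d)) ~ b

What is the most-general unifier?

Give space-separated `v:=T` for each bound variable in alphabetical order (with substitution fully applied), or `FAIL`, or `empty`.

Answer: a:=(List (List Int -> (c -> d)) -> Int) b:=(List Int -> (c -> d)) e:=((Bool -> Int) -> (c -> (List Int -> (c -> d))))

Derivation:
step 1: unify ((Bool -> Int) -> (c -> b)) ~ e  [subst: {-} | 2 pending]
  bind e := ((Bool -> Int) -> (c -> b))
step 2: unify (List b -> Int) ~ a  [subst: {e:=((Bool -> Int) -> (c -> b))} | 1 pending]
  bind a := (List b -> Int)
step 3: unify (List Int -> (c -> d)) ~ b  [subst: {e:=((Bool -> Int) -> (c -> b)), a:=(List b -> Int)} | 0 pending]
  bind b := (List Int -> (c -> d))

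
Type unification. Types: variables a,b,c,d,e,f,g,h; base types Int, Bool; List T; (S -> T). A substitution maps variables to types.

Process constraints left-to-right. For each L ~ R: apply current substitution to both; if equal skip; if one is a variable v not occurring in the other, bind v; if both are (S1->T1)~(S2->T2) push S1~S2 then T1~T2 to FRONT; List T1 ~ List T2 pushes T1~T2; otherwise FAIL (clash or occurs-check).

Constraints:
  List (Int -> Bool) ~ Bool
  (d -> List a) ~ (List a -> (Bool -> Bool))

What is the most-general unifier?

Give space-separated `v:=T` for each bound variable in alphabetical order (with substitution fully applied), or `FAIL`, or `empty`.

step 1: unify List (Int -> Bool) ~ Bool  [subst: {-} | 1 pending]
  clash: List (Int -> Bool) vs Bool

Answer: FAIL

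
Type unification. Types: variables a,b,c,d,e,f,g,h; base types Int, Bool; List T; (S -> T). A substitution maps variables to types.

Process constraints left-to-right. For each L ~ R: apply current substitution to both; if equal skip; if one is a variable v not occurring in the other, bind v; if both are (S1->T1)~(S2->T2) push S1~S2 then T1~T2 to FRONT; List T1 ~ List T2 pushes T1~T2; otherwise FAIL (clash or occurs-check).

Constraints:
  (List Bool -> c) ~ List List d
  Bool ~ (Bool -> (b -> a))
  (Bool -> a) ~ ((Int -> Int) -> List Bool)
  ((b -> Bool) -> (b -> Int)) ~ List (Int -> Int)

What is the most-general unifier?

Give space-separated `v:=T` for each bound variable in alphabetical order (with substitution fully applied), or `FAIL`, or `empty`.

step 1: unify (List Bool -> c) ~ List List d  [subst: {-} | 3 pending]
  clash: (List Bool -> c) vs List List d

Answer: FAIL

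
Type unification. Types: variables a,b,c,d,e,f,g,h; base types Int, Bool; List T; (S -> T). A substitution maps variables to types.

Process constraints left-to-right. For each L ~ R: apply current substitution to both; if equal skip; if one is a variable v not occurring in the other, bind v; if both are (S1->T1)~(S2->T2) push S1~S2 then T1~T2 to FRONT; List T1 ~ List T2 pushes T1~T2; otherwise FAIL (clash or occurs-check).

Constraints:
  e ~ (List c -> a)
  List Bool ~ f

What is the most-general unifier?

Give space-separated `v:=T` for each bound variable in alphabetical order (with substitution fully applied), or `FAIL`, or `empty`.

Answer: e:=(List c -> a) f:=List Bool

Derivation:
step 1: unify e ~ (List c -> a)  [subst: {-} | 1 pending]
  bind e := (List c -> a)
step 2: unify List Bool ~ f  [subst: {e:=(List c -> a)} | 0 pending]
  bind f := List Bool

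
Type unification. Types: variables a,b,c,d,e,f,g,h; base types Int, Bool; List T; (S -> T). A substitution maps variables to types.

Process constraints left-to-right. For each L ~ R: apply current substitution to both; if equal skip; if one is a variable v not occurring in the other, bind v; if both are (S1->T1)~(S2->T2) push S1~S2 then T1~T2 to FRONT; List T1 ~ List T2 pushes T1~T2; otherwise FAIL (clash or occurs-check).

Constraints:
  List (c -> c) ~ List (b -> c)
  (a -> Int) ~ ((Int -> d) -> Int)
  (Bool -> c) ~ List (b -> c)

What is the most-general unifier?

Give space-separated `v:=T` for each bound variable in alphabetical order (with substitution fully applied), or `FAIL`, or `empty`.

Answer: FAIL

Derivation:
step 1: unify List (c -> c) ~ List (b -> c)  [subst: {-} | 2 pending]
  -> decompose List: push (c -> c)~(b -> c)
step 2: unify (c -> c) ~ (b -> c)  [subst: {-} | 2 pending]
  -> decompose arrow: push c~b, c~c
step 3: unify c ~ b  [subst: {-} | 3 pending]
  bind c := b
step 4: unify b ~ b  [subst: {c:=b} | 2 pending]
  -> identical, skip
step 5: unify (a -> Int) ~ ((Int -> d) -> Int)  [subst: {c:=b} | 1 pending]
  -> decompose arrow: push a~(Int -> d), Int~Int
step 6: unify a ~ (Int -> d)  [subst: {c:=b} | 2 pending]
  bind a := (Int -> d)
step 7: unify Int ~ Int  [subst: {c:=b, a:=(Int -> d)} | 1 pending]
  -> identical, skip
step 8: unify (Bool -> b) ~ List (b -> b)  [subst: {c:=b, a:=(Int -> d)} | 0 pending]
  clash: (Bool -> b) vs List (b -> b)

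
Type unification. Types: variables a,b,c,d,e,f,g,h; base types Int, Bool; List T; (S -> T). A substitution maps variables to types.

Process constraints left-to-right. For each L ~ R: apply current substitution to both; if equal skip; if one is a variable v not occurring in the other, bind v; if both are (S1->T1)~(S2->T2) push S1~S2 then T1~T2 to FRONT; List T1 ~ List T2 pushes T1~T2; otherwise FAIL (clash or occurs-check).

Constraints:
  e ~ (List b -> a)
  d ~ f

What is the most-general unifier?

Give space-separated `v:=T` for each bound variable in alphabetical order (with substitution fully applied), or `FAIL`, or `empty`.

step 1: unify e ~ (List b -> a)  [subst: {-} | 1 pending]
  bind e := (List b -> a)
step 2: unify d ~ f  [subst: {e:=(List b -> a)} | 0 pending]
  bind d := f

Answer: d:=f e:=(List b -> a)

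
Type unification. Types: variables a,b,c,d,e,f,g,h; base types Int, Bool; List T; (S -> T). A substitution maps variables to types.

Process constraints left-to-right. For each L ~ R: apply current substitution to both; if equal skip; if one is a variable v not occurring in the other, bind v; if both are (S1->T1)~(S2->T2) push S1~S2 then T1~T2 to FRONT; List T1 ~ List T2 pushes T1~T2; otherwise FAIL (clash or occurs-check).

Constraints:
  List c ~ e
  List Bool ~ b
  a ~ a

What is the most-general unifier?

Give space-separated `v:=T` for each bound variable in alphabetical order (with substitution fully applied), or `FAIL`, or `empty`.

Answer: b:=List Bool e:=List c

Derivation:
step 1: unify List c ~ e  [subst: {-} | 2 pending]
  bind e := List c
step 2: unify List Bool ~ b  [subst: {e:=List c} | 1 pending]
  bind b := List Bool
step 3: unify a ~ a  [subst: {e:=List c, b:=List Bool} | 0 pending]
  -> identical, skip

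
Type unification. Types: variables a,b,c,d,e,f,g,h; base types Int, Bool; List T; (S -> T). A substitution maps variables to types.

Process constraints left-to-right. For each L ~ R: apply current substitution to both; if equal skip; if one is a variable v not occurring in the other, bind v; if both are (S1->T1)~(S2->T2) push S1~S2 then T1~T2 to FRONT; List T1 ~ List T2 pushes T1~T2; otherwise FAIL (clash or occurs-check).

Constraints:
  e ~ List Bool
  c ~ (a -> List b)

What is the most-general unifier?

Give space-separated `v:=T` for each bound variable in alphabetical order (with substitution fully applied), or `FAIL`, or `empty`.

step 1: unify e ~ List Bool  [subst: {-} | 1 pending]
  bind e := List Bool
step 2: unify c ~ (a -> List b)  [subst: {e:=List Bool} | 0 pending]
  bind c := (a -> List b)

Answer: c:=(a -> List b) e:=List Bool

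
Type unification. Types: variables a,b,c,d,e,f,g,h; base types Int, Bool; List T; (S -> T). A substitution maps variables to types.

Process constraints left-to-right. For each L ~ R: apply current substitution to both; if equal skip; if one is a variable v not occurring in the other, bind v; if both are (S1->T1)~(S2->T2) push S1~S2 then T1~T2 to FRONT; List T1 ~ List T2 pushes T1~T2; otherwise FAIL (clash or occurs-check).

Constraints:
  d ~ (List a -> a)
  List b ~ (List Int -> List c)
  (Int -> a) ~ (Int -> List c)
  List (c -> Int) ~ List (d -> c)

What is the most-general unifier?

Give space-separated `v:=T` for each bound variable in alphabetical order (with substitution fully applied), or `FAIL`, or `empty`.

step 1: unify d ~ (List a -> a)  [subst: {-} | 3 pending]
  bind d := (List a -> a)
step 2: unify List b ~ (List Int -> List c)  [subst: {d:=(List a -> a)} | 2 pending]
  clash: List b vs (List Int -> List c)

Answer: FAIL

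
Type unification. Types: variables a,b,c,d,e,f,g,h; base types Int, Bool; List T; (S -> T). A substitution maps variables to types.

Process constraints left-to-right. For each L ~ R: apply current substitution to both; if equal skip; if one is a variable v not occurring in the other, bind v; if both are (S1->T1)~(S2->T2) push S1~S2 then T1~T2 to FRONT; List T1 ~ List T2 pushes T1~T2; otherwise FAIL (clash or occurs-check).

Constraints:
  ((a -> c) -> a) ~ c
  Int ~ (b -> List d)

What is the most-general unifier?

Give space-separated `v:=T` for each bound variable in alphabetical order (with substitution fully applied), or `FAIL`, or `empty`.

step 1: unify ((a -> c) -> a) ~ c  [subst: {-} | 1 pending]
  occurs-check fail

Answer: FAIL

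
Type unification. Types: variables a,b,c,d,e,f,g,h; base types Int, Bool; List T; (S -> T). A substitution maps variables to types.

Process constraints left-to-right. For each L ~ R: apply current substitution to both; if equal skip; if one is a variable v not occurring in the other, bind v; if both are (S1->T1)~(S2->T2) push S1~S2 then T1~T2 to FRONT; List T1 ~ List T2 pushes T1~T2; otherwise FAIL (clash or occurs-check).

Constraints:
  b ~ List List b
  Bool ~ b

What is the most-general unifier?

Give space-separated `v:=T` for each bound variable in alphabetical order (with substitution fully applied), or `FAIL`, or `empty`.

step 1: unify b ~ List List b  [subst: {-} | 1 pending]
  occurs-check fail: b in List List b

Answer: FAIL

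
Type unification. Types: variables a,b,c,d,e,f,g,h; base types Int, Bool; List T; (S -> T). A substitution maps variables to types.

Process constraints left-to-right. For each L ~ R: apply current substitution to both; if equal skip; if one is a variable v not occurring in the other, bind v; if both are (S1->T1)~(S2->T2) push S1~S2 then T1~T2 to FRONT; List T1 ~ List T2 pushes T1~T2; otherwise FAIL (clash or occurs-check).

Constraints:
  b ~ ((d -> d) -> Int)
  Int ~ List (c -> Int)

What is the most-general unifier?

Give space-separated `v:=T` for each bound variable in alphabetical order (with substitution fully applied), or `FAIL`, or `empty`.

Answer: FAIL

Derivation:
step 1: unify b ~ ((d -> d) -> Int)  [subst: {-} | 1 pending]
  bind b := ((d -> d) -> Int)
step 2: unify Int ~ List (c -> Int)  [subst: {b:=((d -> d) -> Int)} | 0 pending]
  clash: Int vs List (c -> Int)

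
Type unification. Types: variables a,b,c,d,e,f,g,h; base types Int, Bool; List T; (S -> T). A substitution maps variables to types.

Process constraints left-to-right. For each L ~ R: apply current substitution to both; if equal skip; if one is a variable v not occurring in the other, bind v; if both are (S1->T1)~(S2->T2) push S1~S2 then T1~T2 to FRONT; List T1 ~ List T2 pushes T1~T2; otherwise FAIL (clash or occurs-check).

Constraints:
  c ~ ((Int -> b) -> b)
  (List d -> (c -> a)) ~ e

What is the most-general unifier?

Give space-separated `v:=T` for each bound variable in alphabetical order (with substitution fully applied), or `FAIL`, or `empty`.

Answer: c:=((Int -> b) -> b) e:=(List d -> (((Int -> b) -> b) -> a))

Derivation:
step 1: unify c ~ ((Int -> b) -> b)  [subst: {-} | 1 pending]
  bind c := ((Int -> b) -> b)
step 2: unify (List d -> (((Int -> b) -> b) -> a)) ~ e  [subst: {c:=((Int -> b) -> b)} | 0 pending]
  bind e := (List d -> (((Int -> b) -> b) -> a))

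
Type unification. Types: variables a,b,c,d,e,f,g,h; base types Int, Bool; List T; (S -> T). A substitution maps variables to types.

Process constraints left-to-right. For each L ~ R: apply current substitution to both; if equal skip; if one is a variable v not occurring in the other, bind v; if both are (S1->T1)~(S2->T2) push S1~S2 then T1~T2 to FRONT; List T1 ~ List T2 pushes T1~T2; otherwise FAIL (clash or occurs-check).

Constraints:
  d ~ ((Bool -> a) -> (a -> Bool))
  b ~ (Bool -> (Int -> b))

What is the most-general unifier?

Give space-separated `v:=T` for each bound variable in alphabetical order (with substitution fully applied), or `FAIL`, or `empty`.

Answer: FAIL

Derivation:
step 1: unify d ~ ((Bool -> a) -> (a -> Bool))  [subst: {-} | 1 pending]
  bind d := ((Bool -> a) -> (a -> Bool))
step 2: unify b ~ (Bool -> (Int -> b))  [subst: {d:=((Bool -> a) -> (a -> Bool))} | 0 pending]
  occurs-check fail: b in (Bool -> (Int -> b))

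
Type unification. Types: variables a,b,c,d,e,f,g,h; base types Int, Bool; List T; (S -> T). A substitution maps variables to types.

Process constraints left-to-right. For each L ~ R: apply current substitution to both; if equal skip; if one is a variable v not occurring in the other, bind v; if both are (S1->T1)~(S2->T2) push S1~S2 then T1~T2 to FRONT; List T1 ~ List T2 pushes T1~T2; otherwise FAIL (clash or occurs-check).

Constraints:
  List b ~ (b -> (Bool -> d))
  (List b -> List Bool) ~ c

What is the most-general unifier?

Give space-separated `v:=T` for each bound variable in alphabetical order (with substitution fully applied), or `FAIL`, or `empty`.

step 1: unify List b ~ (b -> (Bool -> d))  [subst: {-} | 1 pending]
  clash: List b vs (b -> (Bool -> d))

Answer: FAIL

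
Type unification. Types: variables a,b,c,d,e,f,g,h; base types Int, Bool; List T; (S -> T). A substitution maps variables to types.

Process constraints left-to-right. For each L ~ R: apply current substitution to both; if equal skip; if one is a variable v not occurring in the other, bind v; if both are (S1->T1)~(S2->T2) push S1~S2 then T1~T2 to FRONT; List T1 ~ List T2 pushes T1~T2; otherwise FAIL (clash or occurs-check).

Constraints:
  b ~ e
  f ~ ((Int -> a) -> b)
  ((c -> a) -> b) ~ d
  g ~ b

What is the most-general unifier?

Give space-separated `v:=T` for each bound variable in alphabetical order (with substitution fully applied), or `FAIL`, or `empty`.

Answer: b:=e d:=((c -> a) -> e) f:=((Int -> a) -> e) g:=e

Derivation:
step 1: unify b ~ e  [subst: {-} | 3 pending]
  bind b := e
step 2: unify f ~ ((Int -> a) -> e)  [subst: {b:=e} | 2 pending]
  bind f := ((Int -> a) -> e)
step 3: unify ((c -> a) -> e) ~ d  [subst: {b:=e, f:=((Int -> a) -> e)} | 1 pending]
  bind d := ((c -> a) -> e)
step 4: unify g ~ e  [subst: {b:=e, f:=((Int -> a) -> e), d:=((c -> a) -> e)} | 0 pending]
  bind g := e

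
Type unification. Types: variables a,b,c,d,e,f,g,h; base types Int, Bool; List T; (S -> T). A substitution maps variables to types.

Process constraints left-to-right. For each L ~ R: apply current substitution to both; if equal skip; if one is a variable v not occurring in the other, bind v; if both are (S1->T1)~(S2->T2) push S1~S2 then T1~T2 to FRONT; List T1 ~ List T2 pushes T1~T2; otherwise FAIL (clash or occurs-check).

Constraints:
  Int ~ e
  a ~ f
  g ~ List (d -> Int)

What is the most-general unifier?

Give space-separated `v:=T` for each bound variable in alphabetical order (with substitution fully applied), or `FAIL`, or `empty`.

Answer: a:=f e:=Int g:=List (d -> Int)

Derivation:
step 1: unify Int ~ e  [subst: {-} | 2 pending]
  bind e := Int
step 2: unify a ~ f  [subst: {e:=Int} | 1 pending]
  bind a := f
step 3: unify g ~ List (d -> Int)  [subst: {e:=Int, a:=f} | 0 pending]
  bind g := List (d -> Int)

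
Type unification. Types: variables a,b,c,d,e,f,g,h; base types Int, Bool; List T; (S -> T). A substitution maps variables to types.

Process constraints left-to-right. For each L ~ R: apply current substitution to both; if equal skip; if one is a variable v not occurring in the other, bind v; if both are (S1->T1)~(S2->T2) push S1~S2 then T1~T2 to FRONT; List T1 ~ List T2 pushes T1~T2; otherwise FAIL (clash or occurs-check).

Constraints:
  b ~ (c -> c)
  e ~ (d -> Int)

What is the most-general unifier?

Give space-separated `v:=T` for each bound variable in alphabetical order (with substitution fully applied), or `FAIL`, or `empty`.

step 1: unify b ~ (c -> c)  [subst: {-} | 1 pending]
  bind b := (c -> c)
step 2: unify e ~ (d -> Int)  [subst: {b:=(c -> c)} | 0 pending]
  bind e := (d -> Int)

Answer: b:=(c -> c) e:=(d -> Int)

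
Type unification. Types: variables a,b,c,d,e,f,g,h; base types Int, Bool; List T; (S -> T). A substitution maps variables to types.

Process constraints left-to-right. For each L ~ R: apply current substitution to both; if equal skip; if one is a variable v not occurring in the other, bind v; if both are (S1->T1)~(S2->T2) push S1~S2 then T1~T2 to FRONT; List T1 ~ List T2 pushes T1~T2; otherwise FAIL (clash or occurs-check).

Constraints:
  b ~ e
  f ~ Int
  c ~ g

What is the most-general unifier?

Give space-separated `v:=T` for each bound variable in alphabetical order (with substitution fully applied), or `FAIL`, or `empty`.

step 1: unify b ~ e  [subst: {-} | 2 pending]
  bind b := e
step 2: unify f ~ Int  [subst: {b:=e} | 1 pending]
  bind f := Int
step 3: unify c ~ g  [subst: {b:=e, f:=Int} | 0 pending]
  bind c := g

Answer: b:=e c:=g f:=Int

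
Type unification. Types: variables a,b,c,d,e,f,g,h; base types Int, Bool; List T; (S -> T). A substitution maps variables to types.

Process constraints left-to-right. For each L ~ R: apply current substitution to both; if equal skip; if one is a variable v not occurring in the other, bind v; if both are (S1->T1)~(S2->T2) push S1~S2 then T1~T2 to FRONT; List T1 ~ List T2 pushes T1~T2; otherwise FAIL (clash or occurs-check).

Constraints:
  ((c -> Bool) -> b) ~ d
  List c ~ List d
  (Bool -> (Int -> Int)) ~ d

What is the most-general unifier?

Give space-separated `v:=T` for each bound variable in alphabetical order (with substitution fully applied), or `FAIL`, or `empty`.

step 1: unify ((c -> Bool) -> b) ~ d  [subst: {-} | 2 pending]
  bind d := ((c -> Bool) -> b)
step 2: unify List c ~ List ((c -> Bool) -> b)  [subst: {d:=((c -> Bool) -> b)} | 1 pending]
  -> decompose List: push c~((c -> Bool) -> b)
step 3: unify c ~ ((c -> Bool) -> b)  [subst: {d:=((c -> Bool) -> b)} | 1 pending]
  occurs-check fail: c in ((c -> Bool) -> b)

Answer: FAIL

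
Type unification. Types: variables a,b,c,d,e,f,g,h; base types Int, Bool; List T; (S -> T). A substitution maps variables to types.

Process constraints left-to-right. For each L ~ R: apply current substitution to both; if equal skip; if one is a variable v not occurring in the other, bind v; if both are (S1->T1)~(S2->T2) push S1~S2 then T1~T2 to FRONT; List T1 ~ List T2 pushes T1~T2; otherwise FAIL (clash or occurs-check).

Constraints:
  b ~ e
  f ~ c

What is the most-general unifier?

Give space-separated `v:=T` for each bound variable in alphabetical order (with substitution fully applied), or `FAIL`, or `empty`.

Answer: b:=e f:=c

Derivation:
step 1: unify b ~ e  [subst: {-} | 1 pending]
  bind b := e
step 2: unify f ~ c  [subst: {b:=e} | 0 pending]
  bind f := c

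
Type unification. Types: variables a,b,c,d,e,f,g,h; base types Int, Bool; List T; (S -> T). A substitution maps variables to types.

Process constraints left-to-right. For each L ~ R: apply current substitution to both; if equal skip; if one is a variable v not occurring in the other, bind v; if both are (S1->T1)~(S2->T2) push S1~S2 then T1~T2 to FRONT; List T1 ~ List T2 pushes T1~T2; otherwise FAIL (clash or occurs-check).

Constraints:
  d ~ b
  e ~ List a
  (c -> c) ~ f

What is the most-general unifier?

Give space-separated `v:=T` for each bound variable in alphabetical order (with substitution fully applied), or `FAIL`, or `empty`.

Answer: d:=b e:=List a f:=(c -> c)

Derivation:
step 1: unify d ~ b  [subst: {-} | 2 pending]
  bind d := b
step 2: unify e ~ List a  [subst: {d:=b} | 1 pending]
  bind e := List a
step 3: unify (c -> c) ~ f  [subst: {d:=b, e:=List a} | 0 pending]
  bind f := (c -> c)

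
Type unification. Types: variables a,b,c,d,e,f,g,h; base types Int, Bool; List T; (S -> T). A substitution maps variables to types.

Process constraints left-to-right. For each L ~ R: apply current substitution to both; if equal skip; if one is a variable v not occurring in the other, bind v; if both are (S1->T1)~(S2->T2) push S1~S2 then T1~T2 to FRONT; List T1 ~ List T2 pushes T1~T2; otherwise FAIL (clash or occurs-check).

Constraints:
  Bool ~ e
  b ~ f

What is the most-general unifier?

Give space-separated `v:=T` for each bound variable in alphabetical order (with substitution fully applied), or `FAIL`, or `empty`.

Answer: b:=f e:=Bool

Derivation:
step 1: unify Bool ~ e  [subst: {-} | 1 pending]
  bind e := Bool
step 2: unify b ~ f  [subst: {e:=Bool} | 0 pending]
  bind b := f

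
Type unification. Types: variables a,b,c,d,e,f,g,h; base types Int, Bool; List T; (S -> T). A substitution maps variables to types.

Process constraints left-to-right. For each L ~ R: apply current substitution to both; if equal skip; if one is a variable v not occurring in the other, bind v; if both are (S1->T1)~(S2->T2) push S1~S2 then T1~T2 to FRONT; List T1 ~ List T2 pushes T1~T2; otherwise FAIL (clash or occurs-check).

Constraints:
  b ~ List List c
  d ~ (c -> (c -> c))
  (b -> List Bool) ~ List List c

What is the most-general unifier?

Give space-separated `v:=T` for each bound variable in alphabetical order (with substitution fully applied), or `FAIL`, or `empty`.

step 1: unify b ~ List List c  [subst: {-} | 2 pending]
  bind b := List List c
step 2: unify d ~ (c -> (c -> c))  [subst: {b:=List List c} | 1 pending]
  bind d := (c -> (c -> c))
step 3: unify (List List c -> List Bool) ~ List List c  [subst: {b:=List List c, d:=(c -> (c -> c))} | 0 pending]
  clash: (List List c -> List Bool) vs List List c

Answer: FAIL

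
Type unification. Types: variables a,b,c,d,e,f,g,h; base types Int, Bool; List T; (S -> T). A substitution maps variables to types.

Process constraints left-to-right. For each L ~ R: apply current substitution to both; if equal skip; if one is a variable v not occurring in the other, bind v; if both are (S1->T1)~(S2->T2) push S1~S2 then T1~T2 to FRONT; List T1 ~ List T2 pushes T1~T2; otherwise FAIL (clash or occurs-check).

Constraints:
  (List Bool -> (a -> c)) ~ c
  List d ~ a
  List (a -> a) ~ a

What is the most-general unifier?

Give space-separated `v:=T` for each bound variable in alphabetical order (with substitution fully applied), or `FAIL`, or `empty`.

Answer: FAIL

Derivation:
step 1: unify (List Bool -> (a -> c)) ~ c  [subst: {-} | 2 pending]
  occurs-check fail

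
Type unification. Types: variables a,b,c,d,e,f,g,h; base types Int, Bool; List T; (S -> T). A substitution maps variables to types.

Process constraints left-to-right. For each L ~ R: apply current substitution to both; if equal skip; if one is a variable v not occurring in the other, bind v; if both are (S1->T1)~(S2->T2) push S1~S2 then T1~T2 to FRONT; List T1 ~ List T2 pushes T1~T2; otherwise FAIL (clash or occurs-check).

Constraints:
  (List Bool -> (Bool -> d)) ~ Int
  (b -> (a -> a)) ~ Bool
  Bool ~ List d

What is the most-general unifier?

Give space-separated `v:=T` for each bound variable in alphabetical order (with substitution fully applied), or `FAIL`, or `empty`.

step 1: unify (List Bool -> (Bool -> d)) ~ Int  [subst: {-} | 2 pending]
  clash: (List Bool -> (Bool -> d)) vs Int

Answer: FAIL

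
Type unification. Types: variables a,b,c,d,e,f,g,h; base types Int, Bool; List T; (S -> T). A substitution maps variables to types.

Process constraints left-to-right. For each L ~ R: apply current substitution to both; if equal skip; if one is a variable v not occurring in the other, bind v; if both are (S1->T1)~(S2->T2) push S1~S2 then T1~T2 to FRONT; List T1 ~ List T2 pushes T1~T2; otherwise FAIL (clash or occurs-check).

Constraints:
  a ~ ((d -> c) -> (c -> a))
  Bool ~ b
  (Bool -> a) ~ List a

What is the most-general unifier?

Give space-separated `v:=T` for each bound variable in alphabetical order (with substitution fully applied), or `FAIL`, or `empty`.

step 1: unify a ~ ((d -> c) -> (c -> a))  [subst: {-} | 2 pending]
  occurs-check fail: a in ((d -> c) -> (c -> a))

Answer: FAIL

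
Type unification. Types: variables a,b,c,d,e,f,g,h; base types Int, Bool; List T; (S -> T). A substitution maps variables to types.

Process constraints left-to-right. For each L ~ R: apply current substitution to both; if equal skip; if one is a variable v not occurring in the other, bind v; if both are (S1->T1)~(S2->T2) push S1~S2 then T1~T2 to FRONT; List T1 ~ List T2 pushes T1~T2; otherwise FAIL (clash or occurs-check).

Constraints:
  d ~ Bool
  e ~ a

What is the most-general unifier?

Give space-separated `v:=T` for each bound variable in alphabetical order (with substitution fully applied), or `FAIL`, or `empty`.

Answer: d:=Bool e:=a

Derivation:
step 1: unify d ~ Bool  [subst: {-} | 1 pending]
  bind d := Bool
step 2: unify e ~ a  [subst: {d:=Bool} | 0 pending]
  bind e := a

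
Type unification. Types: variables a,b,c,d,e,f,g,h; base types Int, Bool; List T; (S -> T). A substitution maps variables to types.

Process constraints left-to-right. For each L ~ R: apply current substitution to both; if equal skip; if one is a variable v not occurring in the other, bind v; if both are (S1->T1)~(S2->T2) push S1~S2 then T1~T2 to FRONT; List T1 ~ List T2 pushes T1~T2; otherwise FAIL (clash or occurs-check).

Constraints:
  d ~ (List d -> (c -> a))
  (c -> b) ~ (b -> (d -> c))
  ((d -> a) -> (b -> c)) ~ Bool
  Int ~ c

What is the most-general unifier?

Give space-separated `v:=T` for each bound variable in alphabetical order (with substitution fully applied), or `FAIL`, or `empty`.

step 1: unify d ~ (List d -> (c -> a))  [subst: {-} | 3 pending]
  occurs-check fail: d in (List d -> (c -> a))

Answer: FAIL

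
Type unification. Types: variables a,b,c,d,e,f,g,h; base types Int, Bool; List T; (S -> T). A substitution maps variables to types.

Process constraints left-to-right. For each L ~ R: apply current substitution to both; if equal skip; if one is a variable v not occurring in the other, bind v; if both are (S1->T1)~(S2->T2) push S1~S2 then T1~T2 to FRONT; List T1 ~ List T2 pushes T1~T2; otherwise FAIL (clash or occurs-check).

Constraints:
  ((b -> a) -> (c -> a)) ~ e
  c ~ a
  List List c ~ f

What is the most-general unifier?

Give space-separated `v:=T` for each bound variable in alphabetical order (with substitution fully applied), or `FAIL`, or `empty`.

step 1: unify ((b -> a) -> (c -> a)) ~ e  [subst: {-} | 2 pending]
  bind e := ((b -> a) -> (c -> a))
step 2: unify c ~ a  [subst: {e:=((b -> a) -> (c -> a))} | 1 pending]
  bind c := a
step 3: unify List List a ~ f  [subst: {e:=((b -> a) -> (c -> a)), c:=a} | 0 pending]
  bind f := List List a

Answer: c:=a e:=((b -> a) -> (a -> a)) f:=List List a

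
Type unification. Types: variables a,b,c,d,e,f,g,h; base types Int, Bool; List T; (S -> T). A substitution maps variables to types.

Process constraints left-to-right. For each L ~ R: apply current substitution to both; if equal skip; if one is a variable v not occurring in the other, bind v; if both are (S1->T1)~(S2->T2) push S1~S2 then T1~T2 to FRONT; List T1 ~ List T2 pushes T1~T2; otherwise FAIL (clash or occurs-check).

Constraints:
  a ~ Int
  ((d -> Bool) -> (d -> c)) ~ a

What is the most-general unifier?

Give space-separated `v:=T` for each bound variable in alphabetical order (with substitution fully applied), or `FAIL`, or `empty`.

step 1: unify a ~ Int  [subst: {-} | 1 pending]
  bind a := Int
step 2: unify ((d -> Bool) -> (d -> c)) ~ Int  [subst: {a:=Int} | 0 pending]
  clash: ((d -> Bool) -> (d -> c)) vs Int

Answer: FAIL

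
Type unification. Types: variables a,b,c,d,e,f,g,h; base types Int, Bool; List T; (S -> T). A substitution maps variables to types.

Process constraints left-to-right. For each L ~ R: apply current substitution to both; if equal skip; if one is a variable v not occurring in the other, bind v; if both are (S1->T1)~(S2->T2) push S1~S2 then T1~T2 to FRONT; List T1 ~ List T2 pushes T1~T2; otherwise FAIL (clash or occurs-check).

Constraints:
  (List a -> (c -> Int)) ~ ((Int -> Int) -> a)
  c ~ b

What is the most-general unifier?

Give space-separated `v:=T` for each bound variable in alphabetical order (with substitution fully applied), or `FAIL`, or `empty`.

step 1: unify (List a -> (c -> Int)) ~ ((Int -> Int) -> a)  [subst: {-} | 1 pending]
  -> decompose arrow: push List a~(Int -> Int), (c -> Int)~a
step 2: unify List a ~ (Int -> Int)  [subst: {-} | 2 pending]
  clash: List a vs (Int -> Int)

Answer: FAIL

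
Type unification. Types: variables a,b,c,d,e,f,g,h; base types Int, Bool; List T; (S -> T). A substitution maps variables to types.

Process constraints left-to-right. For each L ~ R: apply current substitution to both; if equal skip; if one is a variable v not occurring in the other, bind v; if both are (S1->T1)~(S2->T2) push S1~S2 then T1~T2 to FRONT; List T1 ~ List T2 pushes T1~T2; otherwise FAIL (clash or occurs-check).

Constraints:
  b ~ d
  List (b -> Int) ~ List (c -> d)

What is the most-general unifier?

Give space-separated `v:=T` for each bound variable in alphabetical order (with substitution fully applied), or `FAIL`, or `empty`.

step 1: unify b ~ d  [subst: {-} | 1 pending]
  bind b := d
step 2: unify List (d -> Int) ~ List (c -> d)  [subst: {b:=d} | 0 pending]
  -> decompose List: push (d -> Int)~(c -> d)
step 3: unify (d -> Int) ~ (c -> d)  [subst: {b:=d} | 0 pending]
  -> decompose arrow: push d~c, Int~d
step 4: unify d ~ c  [subst: {b:=d} | 1 pending]
  bind d := c
step 5: unify Int ~ c  [subst: {b:=d, d:=c} | 0 pending]
  bind c := Int

Answer: b:=Int c:=Int d:=Int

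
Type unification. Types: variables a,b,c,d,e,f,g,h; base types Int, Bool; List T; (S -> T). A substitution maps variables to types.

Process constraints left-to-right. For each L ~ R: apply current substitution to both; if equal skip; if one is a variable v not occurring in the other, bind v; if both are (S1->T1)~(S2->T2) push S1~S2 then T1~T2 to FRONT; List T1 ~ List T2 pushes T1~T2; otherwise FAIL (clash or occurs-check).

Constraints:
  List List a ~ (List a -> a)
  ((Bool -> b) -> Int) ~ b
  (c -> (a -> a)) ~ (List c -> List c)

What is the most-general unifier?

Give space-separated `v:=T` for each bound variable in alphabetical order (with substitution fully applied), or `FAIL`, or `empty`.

step 1: unify List List a ~ (List a -> a)  [subst: {-} | 2 pending]
  clash: List List a vs (List a -> a)

Answer: FAIL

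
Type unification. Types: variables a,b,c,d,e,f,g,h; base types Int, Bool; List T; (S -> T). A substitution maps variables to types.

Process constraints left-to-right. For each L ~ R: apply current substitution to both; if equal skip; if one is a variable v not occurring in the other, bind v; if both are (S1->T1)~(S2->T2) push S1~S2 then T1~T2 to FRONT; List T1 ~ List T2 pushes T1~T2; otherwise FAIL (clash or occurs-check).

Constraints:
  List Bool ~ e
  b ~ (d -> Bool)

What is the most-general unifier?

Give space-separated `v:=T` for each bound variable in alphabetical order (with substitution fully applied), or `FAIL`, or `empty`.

step 1: unify List Bool ~ e  [subst: {-} | 1 pending]
  bind e := List Bool
step 2: unify b ~ (d -> Bool)  [subst: {e:=List Bool} | 0 pending]
  bind b := (d -> Bool)

Answer: b:=(d -> Bool) e:=List Bool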